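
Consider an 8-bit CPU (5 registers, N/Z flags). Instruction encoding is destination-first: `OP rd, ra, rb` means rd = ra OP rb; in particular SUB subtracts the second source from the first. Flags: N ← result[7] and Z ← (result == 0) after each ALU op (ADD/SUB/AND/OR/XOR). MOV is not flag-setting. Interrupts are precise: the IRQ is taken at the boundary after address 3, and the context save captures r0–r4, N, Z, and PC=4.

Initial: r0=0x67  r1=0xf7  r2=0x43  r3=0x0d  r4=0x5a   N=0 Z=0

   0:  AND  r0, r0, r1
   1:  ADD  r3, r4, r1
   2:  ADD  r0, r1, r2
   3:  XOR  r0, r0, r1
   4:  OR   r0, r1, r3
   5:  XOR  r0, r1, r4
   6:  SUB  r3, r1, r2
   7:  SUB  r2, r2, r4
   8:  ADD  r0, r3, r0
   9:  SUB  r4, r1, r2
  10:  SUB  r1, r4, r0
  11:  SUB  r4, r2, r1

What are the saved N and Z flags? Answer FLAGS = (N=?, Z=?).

FLAGS = (N=1, Z=0)

after  0: r0=0x67 r1=0xf7 r2=0x43 r3=0x0d r4=0x5a  N=0 Z=0
after  1: r0=0x67 r1=0xf7 r2=0x43 r3=0x51 r4=0x5a  N=0 Z=0
after  2: r0=0x3a r1=0xf7 r2=0x43 r3=0x51 r4=0x5a  N=0 Z=0
after  3: r0=0xcd r1=0xf7 r2=0x43 r3=0x51 r4=0x5a  N=1 Z=0
-- IRQ taken; context saved, return-PC = 4 --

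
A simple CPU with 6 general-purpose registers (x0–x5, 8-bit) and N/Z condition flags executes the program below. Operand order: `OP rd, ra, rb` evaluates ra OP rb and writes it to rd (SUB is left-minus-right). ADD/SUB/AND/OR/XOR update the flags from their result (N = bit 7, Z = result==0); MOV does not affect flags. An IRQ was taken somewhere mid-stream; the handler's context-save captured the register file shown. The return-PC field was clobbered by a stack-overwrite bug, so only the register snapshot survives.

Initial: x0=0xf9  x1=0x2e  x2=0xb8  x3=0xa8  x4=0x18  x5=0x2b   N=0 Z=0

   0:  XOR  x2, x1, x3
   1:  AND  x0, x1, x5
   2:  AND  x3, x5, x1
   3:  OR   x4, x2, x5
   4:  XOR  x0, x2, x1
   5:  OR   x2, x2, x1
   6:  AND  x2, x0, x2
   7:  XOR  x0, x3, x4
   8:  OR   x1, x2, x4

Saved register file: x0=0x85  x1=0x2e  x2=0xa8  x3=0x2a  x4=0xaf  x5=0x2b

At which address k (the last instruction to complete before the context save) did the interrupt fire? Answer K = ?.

K = 7

after  0: x0=0xf9 x1=0x2e x2=0x86 x3=0xa8 x4=0x18 x5=0x2b  N=1 Z=0
after  1: x0=0x2a x1=0x2e x2=0x86 x3=0xa8 x4=0x18 x5=0x2b  N=0 Z=0
after  2: x0=0x2a x1=0x2e x2=0x86 x3=0x2a x4=0x18 x5=0x2b  N=0 Z=0
after  3: x0=0x2a x1=0x2e x2=0x86 x3=0x2a x4=0xaf x5=0x2b  N=1 Z=0
after  4: x0=0xa8 x1=0x2e x2=0x86 x3=0x2a x4=0xaf x5=0x2b  N=1 Z=0
after  5: x0=0xa8 x1=0x2e x2=0xae x3=0x2a x4=0xaf x5=0x2b  N=1 Z=0
after  6: x0=0xa8 x1=0x2e x2=0xa8 x3=0x2a x4=0xaf x5=0x2b  N=1 Z=0
after  7: x0=0x85 x1=0x2e x2=0xa8 x3=0x2a x4=0xaf x5=0x2b  N=1 Z=0
-- IRQ taken; context saved, return-PC = 8 --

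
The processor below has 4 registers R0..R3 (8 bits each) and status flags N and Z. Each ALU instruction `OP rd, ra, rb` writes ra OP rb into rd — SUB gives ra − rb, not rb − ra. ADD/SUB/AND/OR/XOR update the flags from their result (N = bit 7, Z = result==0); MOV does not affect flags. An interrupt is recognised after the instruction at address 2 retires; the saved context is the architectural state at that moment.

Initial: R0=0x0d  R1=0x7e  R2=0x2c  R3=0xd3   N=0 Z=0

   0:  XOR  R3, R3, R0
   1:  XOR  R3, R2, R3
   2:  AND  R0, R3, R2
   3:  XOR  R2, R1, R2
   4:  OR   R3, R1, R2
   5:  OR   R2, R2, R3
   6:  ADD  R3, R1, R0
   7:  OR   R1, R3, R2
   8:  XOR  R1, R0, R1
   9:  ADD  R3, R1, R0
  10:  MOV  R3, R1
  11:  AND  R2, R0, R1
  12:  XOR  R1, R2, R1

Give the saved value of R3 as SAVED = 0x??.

SAVED = 0xf2

after  0: R0=0x0d R1=0x7e R2=0x2c R3=0xde  N=1 Z=0
after  1: R0=0x0d R1=0x7e R2=0x2c R3=0xf2  N=1 Z=0
after  2: R0=0x20 R1=0x7e R2=0x2c R3=0xf2  N=0 Z=0
-- IRQ taken; context saved, return-PC = 3 --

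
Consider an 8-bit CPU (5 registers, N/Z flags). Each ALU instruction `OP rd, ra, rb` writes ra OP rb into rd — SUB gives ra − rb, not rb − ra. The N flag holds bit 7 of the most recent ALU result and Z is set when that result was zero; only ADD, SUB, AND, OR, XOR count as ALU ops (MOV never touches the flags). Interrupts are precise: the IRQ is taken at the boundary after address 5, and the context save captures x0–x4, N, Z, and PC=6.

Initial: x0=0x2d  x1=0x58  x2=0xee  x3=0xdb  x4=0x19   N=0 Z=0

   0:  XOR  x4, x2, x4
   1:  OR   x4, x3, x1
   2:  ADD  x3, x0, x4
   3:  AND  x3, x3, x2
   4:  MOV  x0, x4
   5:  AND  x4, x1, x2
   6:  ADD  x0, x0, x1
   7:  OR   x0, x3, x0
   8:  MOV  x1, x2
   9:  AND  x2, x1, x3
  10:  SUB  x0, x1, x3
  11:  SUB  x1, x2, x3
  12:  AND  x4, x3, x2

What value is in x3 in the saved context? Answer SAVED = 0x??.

SAVED = 0x08

after  0: x0=0x2d x1=0x58 x2=0xee x3=0xdb x4=0xf7  N=1 Z=0
after  1: x0=0x2d x1=0x58 x2=0xee x3=0xdb x4=0xdb  N=1 Z=0
after  2: x0=0x2d x1=0x58 x2=0xee x3=0x08 x4=0xdb  N=0 Z=0
after  3: x0=0x2d x1=0x58 x2=0xee x3=0x08 x4=0xdb  N=0 Z=0
after  4: x0=0xdb x1=0x58 x2=0xee x3=0x08 x4=0xdb  N=0 Z=0
after  5: x0=0xdb x1=0x58 x2=0xee x3=0x08 x4=0x48  N=0 Z=0
-- IRQ taken; context saved, return-PC = 6 --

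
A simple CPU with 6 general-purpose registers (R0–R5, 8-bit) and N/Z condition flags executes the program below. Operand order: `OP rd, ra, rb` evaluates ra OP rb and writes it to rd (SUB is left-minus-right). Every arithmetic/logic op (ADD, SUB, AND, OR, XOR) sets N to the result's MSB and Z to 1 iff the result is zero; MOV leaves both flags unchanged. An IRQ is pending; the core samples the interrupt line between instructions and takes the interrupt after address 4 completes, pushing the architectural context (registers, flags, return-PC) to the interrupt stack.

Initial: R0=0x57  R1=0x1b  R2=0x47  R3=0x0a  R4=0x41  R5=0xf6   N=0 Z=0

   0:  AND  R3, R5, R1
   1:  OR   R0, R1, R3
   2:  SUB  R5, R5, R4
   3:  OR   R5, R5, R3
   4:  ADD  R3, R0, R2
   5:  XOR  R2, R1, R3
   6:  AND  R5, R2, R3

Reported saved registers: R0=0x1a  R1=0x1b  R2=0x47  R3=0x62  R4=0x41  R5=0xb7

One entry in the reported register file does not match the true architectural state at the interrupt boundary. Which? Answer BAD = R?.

after  0: R0=0x57 R1=0x1b R2=0x47 R3=0x12 R4=0x41 R5=0xf6  N=0 Z=0
after  1: R0=0x1b R1=0x1b R2=0x47 R3=0x12 R4=0x41 R5=0xf6  N=0 Z=0
after  2: R0=0x1b R1=0x1b R2=0x47 R3=0x12 R4=0x41 R5=0xb5  N=1 Z=0
after  3: R0=0x1b R1=0x1b R2=0x47 R3=0x12 R4=0x41 R5=0xb7  N=1 Z=0
after  4: R0=0x1b R1=0x1b R2=0x47 R3=0x62 R4=0x41 R5=0xb7  N=0 Z=0
-- IRQ taken; context saved, return-PC = 5 --
mismatch: R0: reported 0x1a vs actual 0x1b

BAD = R0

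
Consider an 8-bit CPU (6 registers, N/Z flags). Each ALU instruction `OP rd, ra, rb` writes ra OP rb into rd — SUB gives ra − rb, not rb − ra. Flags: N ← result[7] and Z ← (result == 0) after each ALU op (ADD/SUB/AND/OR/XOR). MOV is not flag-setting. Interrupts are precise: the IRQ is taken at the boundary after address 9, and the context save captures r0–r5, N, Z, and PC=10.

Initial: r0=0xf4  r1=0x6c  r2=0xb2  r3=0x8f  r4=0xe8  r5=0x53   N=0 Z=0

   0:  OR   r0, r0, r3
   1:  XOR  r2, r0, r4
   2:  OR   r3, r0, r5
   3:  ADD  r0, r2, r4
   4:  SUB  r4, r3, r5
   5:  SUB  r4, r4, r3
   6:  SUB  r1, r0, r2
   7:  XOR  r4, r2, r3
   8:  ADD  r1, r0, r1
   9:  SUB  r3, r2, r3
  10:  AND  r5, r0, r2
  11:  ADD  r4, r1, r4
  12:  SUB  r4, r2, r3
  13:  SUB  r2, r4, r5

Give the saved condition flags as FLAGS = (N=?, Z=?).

after  0: r0=0xff r1=0x6c r2=0xb2 r3=0x8f r4=0xe8 r5=0x53  N=1 Z=0
after  1: r0=0xff r1=0x6c r2=0x17 r3=0x8f r4=0xe8 r5=0x53  N=0 Z=0
after  2: r0=0xff r1=0x6c r2=0x17 r3=0xff r4=0xe8 r5=0x53  N=1 Z=0
after  3: r0=0xff r1=0x6c r2=0x17 r3=0xff r4=0xe8 r5=0x53  N=1 Z=0
after  4: r0=0xff r1=0x6c r2=0x17 r3=0xff r4=0xac r5=0x53  N=1 Z=0
after  5: r0=0xff r1=0x6c r2=0x17 r3=0xff r4=0xad r5=0x53  N=1 Z=0
after  6: r0=0xff r1=0xe8 r2=0x17 r3=0xff r4=0xad r5=0x53  N=1 Z=0
after  7: r0=0xff r1=0xe8 r2=0x17 r3=0xff r4=0xe8 r5=0x53  N=1 Z=0
after  8: r0=0xff r1=0xe7 r2=0x17 r3=0xff r4=0xe8 r5=0x53  N=1 Z=0
after  9: r0=0xff r1=0xe7 r2=0x17 r3=0x18 r4=0xe8 r5=0x53  N=0 Z=0
-- IRQ taken; context saved, return-PC = 10 --

FLAGS = (N=0, Z=0)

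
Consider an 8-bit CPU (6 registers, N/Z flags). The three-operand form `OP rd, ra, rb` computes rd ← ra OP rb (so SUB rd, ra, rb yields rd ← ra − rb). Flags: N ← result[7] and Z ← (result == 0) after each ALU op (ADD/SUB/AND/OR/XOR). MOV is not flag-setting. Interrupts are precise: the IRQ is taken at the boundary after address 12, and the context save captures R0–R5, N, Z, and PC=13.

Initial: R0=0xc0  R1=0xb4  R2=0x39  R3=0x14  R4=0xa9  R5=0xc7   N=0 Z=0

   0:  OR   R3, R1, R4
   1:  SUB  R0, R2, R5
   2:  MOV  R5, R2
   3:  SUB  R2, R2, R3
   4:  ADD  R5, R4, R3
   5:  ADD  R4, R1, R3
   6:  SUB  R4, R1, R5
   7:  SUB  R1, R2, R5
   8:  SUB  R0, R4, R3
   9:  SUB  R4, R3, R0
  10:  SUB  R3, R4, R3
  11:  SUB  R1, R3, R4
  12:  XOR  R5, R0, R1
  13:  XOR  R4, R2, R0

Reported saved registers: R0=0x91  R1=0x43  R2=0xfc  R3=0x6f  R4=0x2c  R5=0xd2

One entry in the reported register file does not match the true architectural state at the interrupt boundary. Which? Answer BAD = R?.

after  0: R0=0xc0 R1=0xb4 R2=0x39 R3=0xbd R4=0xa9 R5=0xc7  N=1 Z=0
after  1: R0=0x72 R1=0xb4 R2=0x39 R3=0xbd R4=0xa9 R5=0xc7  N=0 Z=0
after  2: R0=0x72 R1=0xb4 R2=0x39 R3=0xbd R4=0xa9 R5=0x39  N=0 Z=0
after  3: R0=0x72 R1=0xb4 R2=0x7c R3=0xbd R4=0xa9 R5=0x39  N=0 Z=0
after  4: R0=0x72 R1=0xb4 R2=0x7c R3=0xbd R4=0xa9 R5=0x66  N=0 Z=0
after  5: R0=0x72 R1=0xb4 R2=0x7c R3=0xbd R4=0x71 R5=0x66  N=0 Z=0
after  6: R0=0x72 R1=0xb4 R2=0x7c R3=0xbd R4=0x4e R5=0x66  N=0 Z=0
after  7: R0=0x72 R1=0x16 R2=0x7c R3=0xbd R4=0x4e R5=0x66  N=0 Z=0
after  8: R0=0x91 R1=0x16 R2=0x7c R3=0xbd R4=0x4e R5=0x66  N=1 Z=0
after  9: R0=0x91 R1=0x16 R2=0x7c R3=0xbd R4=0x2c R5=0x66  N=0 Z=0
after 10: R0=0x91 R1=0x16 R2=0x7c R3=0x6f R4=0x2c R5=0x66  N=0 Z=0
after 11: R0=0x91 R1=0x43 R2=0x7c R3=0x6f R4=0x2c R5=0x66  N=0 Z=0
after 12: R0=0x91 R1=0x43 R2=0x7c R3=0x6f R4=0x2c R5=0xd2  N=1 Z=0
-- IRQ taken; context saved, return-PC = 13 --
mismatch: R2: reported 0xfc vs actual 0x7c

BAD = R2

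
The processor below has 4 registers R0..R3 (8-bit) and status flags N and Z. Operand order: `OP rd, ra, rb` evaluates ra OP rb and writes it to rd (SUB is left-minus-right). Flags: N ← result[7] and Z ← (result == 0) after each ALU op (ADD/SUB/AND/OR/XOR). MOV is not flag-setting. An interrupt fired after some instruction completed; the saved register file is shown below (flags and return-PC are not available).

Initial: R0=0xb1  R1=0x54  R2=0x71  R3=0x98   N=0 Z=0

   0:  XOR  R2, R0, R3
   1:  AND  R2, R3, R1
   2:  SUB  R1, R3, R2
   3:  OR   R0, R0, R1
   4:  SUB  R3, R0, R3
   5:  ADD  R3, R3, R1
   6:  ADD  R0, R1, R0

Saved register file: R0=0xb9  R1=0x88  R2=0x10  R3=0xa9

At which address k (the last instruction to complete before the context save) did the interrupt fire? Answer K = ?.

after  0: R0=0xb1 R1=0x54 R2=0x29 R3=0x98  N=0 Z=0
after  1: R0=0xb1 R1=0x54 R2=0x10 R3=0x98  N=0 Z=0
after  2: R0=0xb1 R1=0x88 R2=0x10 R3=0x98  N=1 Z=0
after  3: R0=0xb9 R1=0x88 R2=0x10 R3=0x98  N=1 Z=0
after  4: R0=0xb9 R1=0x88 R2=0x10 R3=0x21  N=0 Z=0
after  5: R0=0xb9 R1=0x88 R2=0x10 R3=0xa9  N=1 Z=0
-- IRQ taken; context saved, return-PC = 6 --

K = 5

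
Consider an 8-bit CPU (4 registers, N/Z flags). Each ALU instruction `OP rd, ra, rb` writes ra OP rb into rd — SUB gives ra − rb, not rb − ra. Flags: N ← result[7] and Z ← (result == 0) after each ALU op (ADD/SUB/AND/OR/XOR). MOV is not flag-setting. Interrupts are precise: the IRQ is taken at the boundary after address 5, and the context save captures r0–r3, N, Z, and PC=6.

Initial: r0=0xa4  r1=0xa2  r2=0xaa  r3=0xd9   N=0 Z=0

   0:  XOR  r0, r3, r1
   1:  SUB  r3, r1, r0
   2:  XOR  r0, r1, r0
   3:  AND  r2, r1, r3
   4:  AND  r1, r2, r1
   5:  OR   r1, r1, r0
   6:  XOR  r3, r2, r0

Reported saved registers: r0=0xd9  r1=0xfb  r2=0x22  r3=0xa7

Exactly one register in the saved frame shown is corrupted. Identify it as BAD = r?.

BAD = r3

after  0: r0=0x7b r1=0xa2 r2=0xaa r3=0xd9  N=0 Z=0
after  1: r0=0x7b r1=0xa2 r2=0xaa r3=0x27  N=0 Z=0
after  2: r0=0xd9 r1=0xa2 r2=0xaa r3=0x27  N=1 Z=0
after  3: r0=0xd9 r1=0xa2 r2=0x22 r3=0x27  N=0 Z=0
after  4: r0=0xd9 r1=0x22 r2=0x22 r3=0x27  N=0 Z=0
after  5: r0=0xd9 r1=0xfb r2=0x22 r3=0x27  N=1 Z=0
-- IRQ taken; context saved, return-PC = 6 --
mismatch: r3: reported 0xa7 vs actual 0x27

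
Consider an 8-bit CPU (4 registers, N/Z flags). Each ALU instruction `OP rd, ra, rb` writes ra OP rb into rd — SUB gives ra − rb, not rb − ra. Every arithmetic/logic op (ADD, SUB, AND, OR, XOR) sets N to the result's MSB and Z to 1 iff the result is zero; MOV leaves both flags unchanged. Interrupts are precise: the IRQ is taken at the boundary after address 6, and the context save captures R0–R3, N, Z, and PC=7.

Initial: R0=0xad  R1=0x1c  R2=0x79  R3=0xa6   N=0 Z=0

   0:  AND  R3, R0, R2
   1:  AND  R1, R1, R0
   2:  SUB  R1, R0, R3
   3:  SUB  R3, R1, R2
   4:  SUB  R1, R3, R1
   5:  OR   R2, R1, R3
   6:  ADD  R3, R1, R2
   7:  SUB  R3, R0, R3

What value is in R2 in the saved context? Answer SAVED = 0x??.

after  0: R0=0xad R1=0x1c R2=0x79 R3=0x29  N=0 Z=0
after  1: R0=0xad R1=0x0c R2=0x79 R3=0x29  N=0 Z=0
after  2: R0=0xad R1=0x84 R2=0x79 R3=0x29  N=1 Z=0
after  3: R0=0xad R1=0x84 R2=0x79 R3=0x0b  N=0 Z=0
after  4: R0=0xad R1=0x87 R2=0x79 R3=0x0b  N=1 Z=0
after  5: R0=0xad R1=0x87 R2=0x8f R3=0x0b  N=1 Z=0
after  6: R0=0xad R1=0x87 R2=0x8f R3=0x16  N=0 Z=0
-- IRQ taken; context saved, return-PC = 7 --

SAVED = 0x8f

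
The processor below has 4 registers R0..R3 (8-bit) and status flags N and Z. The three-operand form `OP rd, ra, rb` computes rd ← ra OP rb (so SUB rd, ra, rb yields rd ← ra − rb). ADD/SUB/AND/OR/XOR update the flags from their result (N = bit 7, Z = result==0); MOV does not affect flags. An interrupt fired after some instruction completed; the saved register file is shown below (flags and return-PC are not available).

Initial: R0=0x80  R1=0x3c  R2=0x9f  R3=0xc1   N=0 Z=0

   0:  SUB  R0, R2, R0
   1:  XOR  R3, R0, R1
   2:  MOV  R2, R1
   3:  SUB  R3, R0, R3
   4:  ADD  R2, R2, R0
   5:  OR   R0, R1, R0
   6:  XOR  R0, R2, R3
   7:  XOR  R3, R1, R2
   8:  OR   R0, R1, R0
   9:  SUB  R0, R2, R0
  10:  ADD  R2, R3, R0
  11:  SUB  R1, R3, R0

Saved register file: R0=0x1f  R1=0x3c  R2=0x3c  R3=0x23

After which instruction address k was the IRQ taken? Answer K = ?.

K = 2

after  0: R0=0x1f R1=0x3c R2=0x9f R3=0xc1  N=0 Z=0
after  1: R0=0x1f R1=0x3c R2=0x9f R3=0x23  N=0 Z=0
after  2: R0=0x1f R1=0x3c R2=0x3c R3=0x23  N=0 Z=0
-- IRQ taken; context saved, return-PC = 3 --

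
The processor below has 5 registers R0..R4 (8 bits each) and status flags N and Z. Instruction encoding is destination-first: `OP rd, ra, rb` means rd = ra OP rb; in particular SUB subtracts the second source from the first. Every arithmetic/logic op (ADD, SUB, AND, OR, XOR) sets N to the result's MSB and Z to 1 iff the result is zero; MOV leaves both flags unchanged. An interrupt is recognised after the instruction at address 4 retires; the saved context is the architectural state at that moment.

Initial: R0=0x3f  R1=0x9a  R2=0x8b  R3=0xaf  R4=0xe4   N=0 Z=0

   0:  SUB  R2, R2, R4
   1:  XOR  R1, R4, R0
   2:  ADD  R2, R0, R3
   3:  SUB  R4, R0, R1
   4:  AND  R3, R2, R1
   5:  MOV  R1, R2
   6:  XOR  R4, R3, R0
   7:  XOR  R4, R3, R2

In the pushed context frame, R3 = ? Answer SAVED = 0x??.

SAVED = 0xca

after  0: R0=0x3f R1=0x9a R2=0xa7 R3=0xaf R4=0xe4  N=1 Z=0
after  1: R0=0x3f R1=0xdb R2=0xa7 R3=0xaf R4=0xe4  N=1 Z=0
after  2: R0=0x3f R1=0xdb R2=0xee R3=0xaf R4=0xe4  N=1 Z=0
after  3: R0=0x3f R1=0xdb R2=0xee R3=0xaf R4=0x64  N=0 Z=0
after  4: R0=0x3f R1=0xdb R2=0xee R3=0xca R4=0x64  N=1 Z=0
-- IRQ taken; context saved, return-PC = 5 --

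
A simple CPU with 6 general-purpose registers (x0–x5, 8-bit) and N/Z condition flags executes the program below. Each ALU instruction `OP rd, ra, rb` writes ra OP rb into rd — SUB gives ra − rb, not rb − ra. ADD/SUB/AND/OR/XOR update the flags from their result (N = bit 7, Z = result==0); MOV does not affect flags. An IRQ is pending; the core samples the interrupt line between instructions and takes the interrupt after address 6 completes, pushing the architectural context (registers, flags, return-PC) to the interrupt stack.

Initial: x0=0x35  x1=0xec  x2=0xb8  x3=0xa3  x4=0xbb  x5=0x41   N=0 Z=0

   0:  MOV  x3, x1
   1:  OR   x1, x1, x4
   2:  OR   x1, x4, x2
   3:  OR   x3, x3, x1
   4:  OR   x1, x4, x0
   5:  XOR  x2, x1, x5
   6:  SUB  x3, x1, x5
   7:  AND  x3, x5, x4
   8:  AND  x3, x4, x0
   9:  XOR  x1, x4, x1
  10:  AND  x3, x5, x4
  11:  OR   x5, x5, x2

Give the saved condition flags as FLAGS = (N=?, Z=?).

FLAGS = (N=0, Z=0)

after  0: x0=0x35 x1=0xec x2=0xb8 x3=0xec x4=0xbb x5=0x41  N=0 Z=0
after  1: x0=0x35 x1=0xff x2=0xb8 x3=0xec x4=0xbb x5=0x41  N=1 Z=0
after  2: x0=0x35 x1=0xbb x2=0xb8 x3=0xec x4=0xbb x5=0x41  N=1 Z=0
after  3: x0=0x35 x1=0xbb x2=0xb8 x3=0xff x4=0xbb x5=0x41  N=1 Z=0
after  4: x0=0x35 x1=0xbf x2=0xb8 x3=0xff x4=0xbb x5=0x41  N=1 Z=0
after  5: x0=0x35 x1=0xbf x2=0xfe x3=0xff x4=0xbb x5=0x41  N=1 Z=0
after  6: x0=0x35 x1=0xbf x2=0xfe x3=0x7e x4=0xbb x5=0x41  N=0 Z=0
-- IRQ taken; context saved, return-PC = 7 --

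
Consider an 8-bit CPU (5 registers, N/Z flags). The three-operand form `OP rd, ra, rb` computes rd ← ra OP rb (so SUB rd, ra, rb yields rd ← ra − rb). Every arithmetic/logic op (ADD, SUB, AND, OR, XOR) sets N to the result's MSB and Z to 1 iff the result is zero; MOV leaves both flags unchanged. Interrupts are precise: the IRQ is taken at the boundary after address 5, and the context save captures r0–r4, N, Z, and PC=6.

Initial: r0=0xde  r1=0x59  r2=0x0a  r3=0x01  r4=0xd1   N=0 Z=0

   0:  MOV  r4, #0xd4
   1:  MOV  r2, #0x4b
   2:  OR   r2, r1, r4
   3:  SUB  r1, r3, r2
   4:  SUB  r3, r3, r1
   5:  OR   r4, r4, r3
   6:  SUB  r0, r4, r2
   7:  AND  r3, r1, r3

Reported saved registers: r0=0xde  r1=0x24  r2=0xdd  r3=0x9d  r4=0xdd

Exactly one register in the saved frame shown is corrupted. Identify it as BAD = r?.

after  0: r0=0xde r1=0x59 r2=0x0a r3=0x01 r4=0xd4  N=0 Z=0
after  1: r0=0xde r1=0x59 r2=0x4b r3=0x01 r4=0xd4  N=0 Z=0
after  2: r0=0xde r1=0x59 r2=0xdd r3=0x01 r4=0xd4  N=1 Z=0
after  3: r0=0xde r1=0x24 r2=0xdd r3=0x01 r4=0xd4  N=0 Z=0
after  4: r0=0xde r1=0x24 r2=0xdd r3=0xdd r4=0xd4  N=1 Z=0
after  5: r0=0xde r1=0x24 r2=0xdd r3=0xdd r4=0xdd  N=1 Z=0
-- IRQ taken; context saved, return-PC = 6 --
mismatch: r3: reported 0x9d vs actual 0xdd

BAD = r3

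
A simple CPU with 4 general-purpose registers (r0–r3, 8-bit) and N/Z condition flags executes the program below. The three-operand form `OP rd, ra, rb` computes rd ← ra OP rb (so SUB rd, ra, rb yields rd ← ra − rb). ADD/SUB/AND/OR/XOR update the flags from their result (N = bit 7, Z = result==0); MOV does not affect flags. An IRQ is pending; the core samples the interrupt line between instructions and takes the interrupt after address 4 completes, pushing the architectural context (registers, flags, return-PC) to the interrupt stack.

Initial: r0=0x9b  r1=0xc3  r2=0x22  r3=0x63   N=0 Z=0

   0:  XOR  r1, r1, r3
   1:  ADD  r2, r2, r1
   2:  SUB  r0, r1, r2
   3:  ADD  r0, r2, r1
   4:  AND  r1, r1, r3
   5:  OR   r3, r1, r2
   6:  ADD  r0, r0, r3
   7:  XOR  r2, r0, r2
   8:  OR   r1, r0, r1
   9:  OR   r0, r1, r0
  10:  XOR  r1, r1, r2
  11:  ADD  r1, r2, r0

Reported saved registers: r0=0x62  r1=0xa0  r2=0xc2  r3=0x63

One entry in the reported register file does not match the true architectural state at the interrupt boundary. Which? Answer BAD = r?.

after  0: r0=0x9b r1=0xa0 r2=0x22 r3=0x63  N=1 Z=0
after  1: r0=0x9b r1=0xa0 r2=0xc2 r3=0x63  N=1 Z=0
after  2: r0=0xde r1=0xa0 r2=0xc2 r3=0x63  N=1 Z=0
after  3: r0=0x62 r1=0xa0 r2=0xc2 r3=0x63  N=0 Z=0
after  4: r0=0x62 r1=0x20 r2=0xc2 r3=0x63  N=0 Z=0
-- IRQ taken; context saved, return-PC = 5 --
mismatch: r1: reported 0xa0 vs actual 0x20

BAD = r1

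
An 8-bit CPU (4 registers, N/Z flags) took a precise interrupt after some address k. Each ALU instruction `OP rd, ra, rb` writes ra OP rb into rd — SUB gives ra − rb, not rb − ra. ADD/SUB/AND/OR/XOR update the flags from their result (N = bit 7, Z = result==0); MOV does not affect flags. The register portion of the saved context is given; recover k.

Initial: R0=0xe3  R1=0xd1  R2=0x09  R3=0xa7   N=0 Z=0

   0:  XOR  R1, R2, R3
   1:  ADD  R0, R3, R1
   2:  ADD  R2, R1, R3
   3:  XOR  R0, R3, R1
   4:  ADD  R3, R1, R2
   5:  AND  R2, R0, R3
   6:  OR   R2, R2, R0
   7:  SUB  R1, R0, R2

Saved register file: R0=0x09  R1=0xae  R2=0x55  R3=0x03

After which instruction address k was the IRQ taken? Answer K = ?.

after  0: R0=0xe3 R1=0xae R2=0x09 R3=0xa7  N=1 Z=0
after  1: R0=0x55 R1=0xae R2=0x09 R3=0xa7  N=0 Z=0
after  2: R0=0x55 R1=0xae R2=0x55 R3=0xa7  N=0 Z=0
after  3: R0=0x09 R1=0xae R2=0x55 R3=0xa7  N=0 Z=0
after  4: R0=0x09 R1=0xae R2=0x55 R3=0x03  N=0 Z=0
-- IRQ taken; context saved, return-PC = 5 --

K = 4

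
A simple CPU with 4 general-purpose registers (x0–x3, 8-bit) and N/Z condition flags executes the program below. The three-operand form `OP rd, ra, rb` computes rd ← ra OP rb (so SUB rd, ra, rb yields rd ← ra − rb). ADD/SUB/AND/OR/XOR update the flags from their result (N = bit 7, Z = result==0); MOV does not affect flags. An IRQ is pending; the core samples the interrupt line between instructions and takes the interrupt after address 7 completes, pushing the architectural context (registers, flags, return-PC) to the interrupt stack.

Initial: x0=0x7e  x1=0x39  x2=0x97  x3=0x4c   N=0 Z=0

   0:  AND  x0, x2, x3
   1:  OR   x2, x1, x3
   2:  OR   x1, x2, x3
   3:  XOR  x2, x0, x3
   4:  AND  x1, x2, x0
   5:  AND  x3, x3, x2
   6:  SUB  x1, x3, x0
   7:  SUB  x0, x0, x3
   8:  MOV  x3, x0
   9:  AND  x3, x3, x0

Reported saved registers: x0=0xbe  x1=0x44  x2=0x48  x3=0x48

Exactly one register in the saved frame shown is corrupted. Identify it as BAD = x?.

BAD = x0

after  0: x0=0x04 x1=0x39 x2=0x97 x3=0x4c  N=0 Z=0
after  1: x0=0x04 x1=0x39 x2=0x7d x3=0x4c  N=0 Z=0
after  2: x0=0x04 x1=0x7d x2=0x7d x3=0x4c  N=0 Z=0
after  3: x0=0x04 x1=0x7d x2=0x48 x3=0x4c  N=0 Z=0
after  4: x0=0x04 x1=0x00 x2=0x48 x3=0x4c  N=0 Z=1
after  5: x0=0x04 x1=0x00 x2=0x48 x3=0x48  N=0 Z=0
after  6: x0=0x04 x1=0x44 x2=0x48 x3=0x48  N=0 Z=0
after  7: x0=0xbc x1=0x44 x2=0x48 x3=0x48  N=1 Z=0
-- IRQ taken; context saved, return-PC = 8 --
mismatch: x0: reported 0xbe vs actual 0xbc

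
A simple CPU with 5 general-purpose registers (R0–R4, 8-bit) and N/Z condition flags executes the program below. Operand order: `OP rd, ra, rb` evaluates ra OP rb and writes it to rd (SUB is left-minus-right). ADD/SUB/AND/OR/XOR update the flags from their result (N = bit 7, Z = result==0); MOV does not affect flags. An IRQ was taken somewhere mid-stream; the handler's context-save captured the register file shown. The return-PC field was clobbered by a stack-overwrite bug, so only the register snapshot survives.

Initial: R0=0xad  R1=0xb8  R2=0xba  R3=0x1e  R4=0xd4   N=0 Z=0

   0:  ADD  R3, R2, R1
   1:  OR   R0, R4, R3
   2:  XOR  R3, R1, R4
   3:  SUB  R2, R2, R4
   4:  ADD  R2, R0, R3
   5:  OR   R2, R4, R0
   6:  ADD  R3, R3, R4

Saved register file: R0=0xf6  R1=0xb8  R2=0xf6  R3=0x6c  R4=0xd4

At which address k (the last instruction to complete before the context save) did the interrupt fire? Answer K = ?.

after  0: R0=0xad R1=0xb8 R2=0xba R3=0x72 R4=0xd4  N=0 Z=0
after  1: R0=0xf6 R1=0xb8 R2=0xba R3=0x72 R4=0xd4  N=1 Z=0
after  2: R0=0xf6 R1=0xb8 R2=0xba R3=0x6c R4=0xd4  N=0 Z=0
after  3: R0=0xf6 R1=0xb8 R2=0xe6 R3=0x6c R4=0xd4  N=1 Z=0
after  4: R0=0xf6 R1=0xb8 R2=0x62 R3=0x6c R4=0xd4  N=0 Z=0
after  5: R0=0xf6 R1=0xb8 R2=0xf6 R3=0x6c R4=0xd4  N=1 Z=0
-- IRQ taken; context saved, return-PC = 6 --

K = 5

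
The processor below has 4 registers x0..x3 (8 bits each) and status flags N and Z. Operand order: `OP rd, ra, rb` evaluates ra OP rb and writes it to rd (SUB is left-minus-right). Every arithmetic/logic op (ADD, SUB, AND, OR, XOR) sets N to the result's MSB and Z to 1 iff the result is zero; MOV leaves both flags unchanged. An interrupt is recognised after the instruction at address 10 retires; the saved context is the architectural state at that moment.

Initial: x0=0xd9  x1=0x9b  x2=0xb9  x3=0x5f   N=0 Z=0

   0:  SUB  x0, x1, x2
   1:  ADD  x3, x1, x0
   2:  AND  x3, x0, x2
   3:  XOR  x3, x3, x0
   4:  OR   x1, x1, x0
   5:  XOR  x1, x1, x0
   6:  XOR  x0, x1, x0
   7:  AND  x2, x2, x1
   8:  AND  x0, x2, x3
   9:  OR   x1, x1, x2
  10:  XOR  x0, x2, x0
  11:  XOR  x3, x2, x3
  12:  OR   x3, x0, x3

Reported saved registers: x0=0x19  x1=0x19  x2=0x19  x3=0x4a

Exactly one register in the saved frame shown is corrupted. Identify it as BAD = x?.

BAD = x3

after  0: x0=0xe2 x1=0x9b x2=0xb9 x3=0x5f  N=1 Z=0
after  1: x0=0xe2 x1=0x9b x2=0xb9 x3=0x7d  N=0 Z=0
after  2: x0=0xe2 x1=0x9b x2=0xb9 x3=0xa0  N=1 Z=0
after  3: x0=0xe2 x1=0x9b x2=0xb9 x3=0x42  N=0 Z=0
after  4: x0=0xe2 x1=0xfb x2=0xb9 x3=0x42  N=1 Z=0
after  5: x0=0xe2 x1=0x19 x2=0xb9 x3=0x42  N=0 Z=0
after  6: x0=0xfb x1=0x19 x2=0xb9 x3=0x42  N=1 Z=0
after  7: x0=0xfb x1=0x19 x2=0x19 x3=0x42  N=0 Z=0
after  8: x0=0x00 x1=0x19 x2=0x19 x3=0x42  N=0 Z=1
after  9: x0=0x00 x1=0x19 x2=0x19 x3=0x42  N=0 Z=0
after 10: x0=0x19 x1=0x19 x2=0x19 x3=0x42  N=0 Z=0
-- IRQ taken; context saved, return-PC = 11 --
mismatch: x3: reported 0x4a vs actual 0x42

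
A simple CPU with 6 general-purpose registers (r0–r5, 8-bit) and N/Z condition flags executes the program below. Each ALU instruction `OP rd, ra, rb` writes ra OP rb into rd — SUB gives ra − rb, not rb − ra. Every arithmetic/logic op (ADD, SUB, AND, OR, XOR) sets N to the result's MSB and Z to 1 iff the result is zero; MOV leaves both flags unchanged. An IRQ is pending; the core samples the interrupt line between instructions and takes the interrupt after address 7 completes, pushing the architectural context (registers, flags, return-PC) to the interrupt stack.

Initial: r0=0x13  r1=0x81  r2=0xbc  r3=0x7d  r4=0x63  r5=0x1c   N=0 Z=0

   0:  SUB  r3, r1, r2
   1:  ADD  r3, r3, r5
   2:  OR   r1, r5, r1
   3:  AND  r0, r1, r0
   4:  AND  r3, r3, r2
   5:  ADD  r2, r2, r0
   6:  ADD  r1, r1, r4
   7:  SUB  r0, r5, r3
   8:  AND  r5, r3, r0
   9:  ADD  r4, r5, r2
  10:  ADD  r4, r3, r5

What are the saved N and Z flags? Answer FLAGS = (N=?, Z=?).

FLAGS = (N=0, Z=0)

after  0: r0=0x13 r1=0x81 r2=0xbc r3=0xc5 r4=0x63 r5=0x1c  N=1 Z=0
after  1: r0=0x13 r1=0x81 r2=0xbc r3=0xe1 r4=0x63 r5=0x1c  N=1 Z=0
after  2: r0=0x13 r1=0x9d r2=0xbc r3=0xe1 r4=0x63 r5=0x1c  N=1 Z=0
after  3: r0=0x11 r1=0x9d r2=0xbc r3=0xe1 r4=0x63 r5=0x1c  N=0 Z=0
after  4: r0=0x11 r1=0x9d r2=0xbc r3=0xa0 r4=0x63 r5=0x1c  N=1 Z=0
after  5: r0=0x11 r1=0x9d r2=0xcd r3=0xa0 r4=0x63 r5=0x1c  N=1 Z=0
after  6: r0=0x11 r1=0x00 r2=0xcd r3=0xa0 r4=0x63 r5=0x1c  N=0 Z=1
after  7: r0=0x7c r1=0x00 r2=0xcd r3=0xa0 r4=0x63 r5=0x1c  N=0 Z=0
-- IRQ taken; context saved, return-PC = 8 --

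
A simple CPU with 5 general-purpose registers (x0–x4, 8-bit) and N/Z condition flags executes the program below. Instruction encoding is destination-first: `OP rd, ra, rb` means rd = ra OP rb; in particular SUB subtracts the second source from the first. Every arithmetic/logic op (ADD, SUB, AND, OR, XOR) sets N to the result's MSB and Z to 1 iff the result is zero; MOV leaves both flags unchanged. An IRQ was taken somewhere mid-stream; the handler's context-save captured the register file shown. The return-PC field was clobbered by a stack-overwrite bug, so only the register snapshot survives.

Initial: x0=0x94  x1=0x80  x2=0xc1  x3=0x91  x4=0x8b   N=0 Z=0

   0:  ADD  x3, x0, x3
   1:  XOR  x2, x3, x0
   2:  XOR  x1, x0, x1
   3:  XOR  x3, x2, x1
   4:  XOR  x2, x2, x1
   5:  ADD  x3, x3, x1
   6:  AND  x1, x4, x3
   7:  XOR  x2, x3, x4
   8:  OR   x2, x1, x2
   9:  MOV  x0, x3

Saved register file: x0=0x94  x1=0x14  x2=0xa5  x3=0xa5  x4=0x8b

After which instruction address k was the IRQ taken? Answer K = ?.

after  0: x0=0x94 x1=0x80 x2=0xc1 x3=0x25 x4=0x8b  N=0 Z=0
after  1: x0=0x94 x1=0x80 x2=0xb1 x3=0x25 x4=0x8b  N=1 Z=0
after  2: x0=0x94 x1=0x14 x2=0xb1 x3=0x25 x4=0x8b  N=0 Z=0
after  3: x0=0x94 x1=0x14 x2=0xb1 x3=0xa5 x4=0x8b  N=1 Z=0
after  4: x0=0x94 x1=0x14 x2=0xa5 x3=0xa5 x4=0x8b  N=1 Z=0
-- IRQ taken; context saved, return-PC = 5 --

K = 4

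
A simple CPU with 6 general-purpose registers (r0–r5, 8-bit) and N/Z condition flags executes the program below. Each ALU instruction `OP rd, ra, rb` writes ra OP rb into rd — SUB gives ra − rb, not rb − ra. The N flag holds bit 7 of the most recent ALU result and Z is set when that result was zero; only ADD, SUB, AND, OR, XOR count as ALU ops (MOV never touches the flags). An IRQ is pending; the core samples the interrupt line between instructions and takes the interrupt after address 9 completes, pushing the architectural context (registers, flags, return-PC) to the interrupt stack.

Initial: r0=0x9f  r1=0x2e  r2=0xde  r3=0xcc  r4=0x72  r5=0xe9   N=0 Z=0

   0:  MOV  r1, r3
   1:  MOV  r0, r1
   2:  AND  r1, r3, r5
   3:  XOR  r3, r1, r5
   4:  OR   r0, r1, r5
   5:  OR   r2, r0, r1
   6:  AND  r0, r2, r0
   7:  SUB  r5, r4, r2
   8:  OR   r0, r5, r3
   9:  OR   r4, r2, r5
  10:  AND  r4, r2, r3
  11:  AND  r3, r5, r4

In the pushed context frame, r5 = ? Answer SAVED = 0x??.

SAVED = 0x89

after  0: r0=0x9f r1=0xcc r2=0xde r3=0xcc r4=0x72 r5=0xe9  N=0 Z=0
after  1: r0=0xcc r1=0xcc r2=0xde r3=0xcc r4=0x72 r5=0xe9  N=0 Z=0
after  2: r0=0xcc r1=0xc8 r2=0xde r3=0xcc r4=0x72 r5=0xe9  N=1 Z=0
after  3: r0=0xcc r1=0xc8 r2=0xde r3=0x21 r4=0x72 r5=0xe9  N=0 Z=0
after  4: r0=0xe9 r1=0xc8 r2=0xde r3=0x21 r4=0x72 r5=0xe9  N=1 Z=0
after  5: r0=0xe9 r1=0xc8 r2=0xe9 r3=0x21 r4=0x72 r5=0xe9  N=1 Z=0
after  6: r0=0xe9 r1=0xc8 r2=0xe9 r3=0x21 r4=0x72 r5=0xe9  N=1 Z=0
after  7: r0=0xe9 r1=0xc8 r2=0xe9 r3=0x21 r4=0x72 r5=0x89  N=1 Z=0
after  8: r0=0xa9 r1=0xc8 r2=0xe9 r3=0x21 r4=0x72 r5=0x89  N=1 Z=0
after  9: r0=0xa9 r1=0xc8 r2=0xe9 r3=0x21 r4=0xe9 r5=0x89  N=1 Z=0
-- IRQ taken; context saved, return-PC = 10 --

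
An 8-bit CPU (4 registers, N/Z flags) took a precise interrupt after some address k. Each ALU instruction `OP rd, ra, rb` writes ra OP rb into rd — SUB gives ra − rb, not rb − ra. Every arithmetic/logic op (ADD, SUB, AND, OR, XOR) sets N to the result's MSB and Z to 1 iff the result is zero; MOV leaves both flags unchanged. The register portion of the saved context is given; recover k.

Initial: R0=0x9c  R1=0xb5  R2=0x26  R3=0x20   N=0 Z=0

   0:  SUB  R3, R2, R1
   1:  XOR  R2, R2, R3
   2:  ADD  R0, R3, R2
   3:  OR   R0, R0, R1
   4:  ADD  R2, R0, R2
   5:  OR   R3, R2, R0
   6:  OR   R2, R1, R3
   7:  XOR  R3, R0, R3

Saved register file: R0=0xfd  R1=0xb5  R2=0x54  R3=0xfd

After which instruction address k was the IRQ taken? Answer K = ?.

K = 5

after  0: R0=0x9c R1=0xb5 R2=0x26 R3=0x71  N=0 Z=0
after  1: R0=0x9c R1=0xb5 R2=0x57 R3=0x71  N=0 Z=0
after  2: R0=0xc8 R1=0xb5 R2=0x57 R3=0x71  N=1 Z=0
after  3: R0=0xfd R1=0xb5 R2=0x57 R3=0x71  N=1 Z=0
after  4: R0=0xfd R1=0xb5 R2=0x54 R3=0x71  N=0 Z=0
after  5: R0=0xfd R1=0xb5 R2=0x54 R3=0xfd  N=1 Z=0
-- IRQ taken; context saved, return-PC = 6 --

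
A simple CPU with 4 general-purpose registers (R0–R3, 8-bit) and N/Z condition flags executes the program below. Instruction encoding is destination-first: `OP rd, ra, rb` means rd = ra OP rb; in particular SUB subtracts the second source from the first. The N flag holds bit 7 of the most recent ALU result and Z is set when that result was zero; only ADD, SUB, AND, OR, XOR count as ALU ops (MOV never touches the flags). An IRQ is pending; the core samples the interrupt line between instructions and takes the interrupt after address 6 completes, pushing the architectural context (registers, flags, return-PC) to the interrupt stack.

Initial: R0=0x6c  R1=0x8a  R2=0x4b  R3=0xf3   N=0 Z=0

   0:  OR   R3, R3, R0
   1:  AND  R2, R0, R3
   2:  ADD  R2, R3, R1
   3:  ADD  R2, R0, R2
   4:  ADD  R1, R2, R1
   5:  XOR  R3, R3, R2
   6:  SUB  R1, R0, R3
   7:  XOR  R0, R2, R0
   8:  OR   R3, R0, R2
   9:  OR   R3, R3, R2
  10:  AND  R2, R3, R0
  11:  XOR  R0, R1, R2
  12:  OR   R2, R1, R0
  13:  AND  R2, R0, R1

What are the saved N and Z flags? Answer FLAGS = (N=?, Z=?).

after  0: R0=0x6c R1=0x8a R2=0x4b R3=0xff  N=1 Z=0
after  1: R0=0x6c R1=0x8a R2=0x6c R3=0xff  N=0 Z=0
after  2: R0=0x6c R1=0x8a R2=0x89 R3=0xff  N=1 Z=0
after  3: R0=0x6c R1=0x8a R2=0xf5 R3=0xff  N=1 Z=0
after  4: R0=0x6c R1=0x7f R2=0xf5 R3=0xff  N=0 Z=0
after  5: R0=0x6c R1=0x7f R2=0xf5 R3=0x0a  N=0 Z=0
after  6: R0=0x6c R1=0x62 R2=0xf5 R3=0x0a  N=0 Z=0
-- IRQ taken; context saved, return-PC = 7 --

FLAGS = (N=0, Z=0)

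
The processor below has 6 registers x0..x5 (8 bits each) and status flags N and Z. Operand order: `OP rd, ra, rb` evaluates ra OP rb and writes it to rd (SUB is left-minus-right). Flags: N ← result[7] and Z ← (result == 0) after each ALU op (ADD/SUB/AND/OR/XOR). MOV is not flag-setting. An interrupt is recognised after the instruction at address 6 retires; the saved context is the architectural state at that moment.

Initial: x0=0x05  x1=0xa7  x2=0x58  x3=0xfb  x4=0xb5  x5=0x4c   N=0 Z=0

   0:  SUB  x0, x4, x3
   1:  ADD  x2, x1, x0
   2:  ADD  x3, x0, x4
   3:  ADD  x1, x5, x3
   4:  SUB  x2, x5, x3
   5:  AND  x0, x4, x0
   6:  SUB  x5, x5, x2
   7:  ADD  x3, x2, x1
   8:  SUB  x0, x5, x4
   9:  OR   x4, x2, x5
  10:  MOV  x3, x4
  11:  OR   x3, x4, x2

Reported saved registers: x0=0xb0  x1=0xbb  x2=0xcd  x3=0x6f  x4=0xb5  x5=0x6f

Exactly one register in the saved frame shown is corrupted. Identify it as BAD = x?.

BAD = x2

after  0: x0=0xba x1=0xa7 x2=0x58 x3=0xfb x4=0xb5 x5=0x4c  N=1 Z=0
after  1: x0=0xba x1=0xa7 x2=0x61 x3=0xfb x4=0xb5 x5=0x4c  N=0 Z=0
after  2: x0=0xba x1=0xa7 x2=0x61 x3=0x6f x4=0xb5 x5=0x4c  N=0 Z=0
after  3: x0=0xba x1=0xbb x2=0x61 x3=0x6f x4=0xb5 x5=0x4c  N=1 Z=0
after  4: x0=0xba x1=0xbb x2=0xdd x3=0x6f x4=0xb5 x5=0x4c  N=1 Z=0
after  5: x0=0xb0 x1=0xbb x2=0xdd x3=0x6f x4=0xb5 x5=0x4c  N=1 Z=0
after  6: x0=0xb0 x1=0xbb x2=0xdd x3=0x6f x4=0xb5 x5=0x6f  N=0 Z=0
-- IRQ taken; context saved, return-PC = 7 --
mismatch: x2: reported 0xcd vs actual 0xdd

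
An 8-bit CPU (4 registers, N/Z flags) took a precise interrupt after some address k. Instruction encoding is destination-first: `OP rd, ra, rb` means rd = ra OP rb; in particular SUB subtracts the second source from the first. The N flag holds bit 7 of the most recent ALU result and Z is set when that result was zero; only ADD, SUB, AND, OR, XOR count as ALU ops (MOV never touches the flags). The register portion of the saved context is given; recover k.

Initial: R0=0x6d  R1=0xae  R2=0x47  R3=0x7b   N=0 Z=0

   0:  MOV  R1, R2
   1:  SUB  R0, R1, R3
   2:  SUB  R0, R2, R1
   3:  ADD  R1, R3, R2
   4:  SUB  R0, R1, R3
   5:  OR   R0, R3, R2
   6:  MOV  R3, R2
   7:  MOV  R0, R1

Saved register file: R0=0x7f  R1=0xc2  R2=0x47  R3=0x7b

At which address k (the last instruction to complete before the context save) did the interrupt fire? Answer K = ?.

after  0: R0=0x6d R1=0x47 R2=0x47 R3=0x7b  N=0 Z=0
after  1: R0=0xcc R1=0x47 R2=0x47 R3=0x7b  N=1 Z=0
after  2: R0=0x00 R1=0x47 R2=0x47 R3=0x7b  N=0 Z=1
after  3: R0=0x00 R1=0xc2 R2=0x47 R3=0x7b  N=1 Z=0
after  4: R0=0x47 R1=0xc2 R2=0x47 R3=0x7b  N=0 Z=0
after  5: R0=0x7f R1=0xc2 R2=0x47 R3=0x7b  N=0 Z=0
-- IRQ taken; context saved, return-PC = 6 --

K = 5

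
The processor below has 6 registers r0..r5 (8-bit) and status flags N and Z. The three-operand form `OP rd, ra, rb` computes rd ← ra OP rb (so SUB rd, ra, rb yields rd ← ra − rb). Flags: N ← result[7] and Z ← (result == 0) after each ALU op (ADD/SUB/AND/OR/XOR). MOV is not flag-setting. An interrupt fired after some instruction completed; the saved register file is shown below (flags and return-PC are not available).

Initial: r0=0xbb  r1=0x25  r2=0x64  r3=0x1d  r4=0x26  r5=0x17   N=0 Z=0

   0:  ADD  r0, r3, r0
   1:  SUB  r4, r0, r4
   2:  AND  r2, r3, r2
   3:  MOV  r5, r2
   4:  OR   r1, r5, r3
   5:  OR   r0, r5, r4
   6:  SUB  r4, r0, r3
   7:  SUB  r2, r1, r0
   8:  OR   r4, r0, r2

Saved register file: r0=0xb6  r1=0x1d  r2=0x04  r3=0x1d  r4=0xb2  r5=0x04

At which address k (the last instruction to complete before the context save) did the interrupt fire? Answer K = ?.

after  0: r0=0xd8 r1=0x25 r2=0x64 r3=0x1d r4=0x26 r5=0x17  N=1 Z=0
after  1: r0=0xd8 r1=0x25 r2=0x64 r3=0x1d r4=0xb2 r5=0x17  N=1 Z=0
after  2: r0=0xd8 r1=0x25 r2=0x04 r3=0x1d r4=0xb2 r5=0x17  N=0 Z=0
after  3: r0=0xd8 r1=0x25 r2=0x04 r3=0x1d r4=0xb2 r5=0x04  N=0 Z=0
after  4: r0=0xd8 r1=0x1d r2=0x04 r3=0x1d r4=0xb2 r5=0x04  N=0 Z=0
after  5: r0=0xb6 r1=0x1d r2=0x04 r3=0x1d r4=0xb2 r5=0x04  N=1 Z=0
-- IRQ taken; context saved, return-PC = 6 --

K = 5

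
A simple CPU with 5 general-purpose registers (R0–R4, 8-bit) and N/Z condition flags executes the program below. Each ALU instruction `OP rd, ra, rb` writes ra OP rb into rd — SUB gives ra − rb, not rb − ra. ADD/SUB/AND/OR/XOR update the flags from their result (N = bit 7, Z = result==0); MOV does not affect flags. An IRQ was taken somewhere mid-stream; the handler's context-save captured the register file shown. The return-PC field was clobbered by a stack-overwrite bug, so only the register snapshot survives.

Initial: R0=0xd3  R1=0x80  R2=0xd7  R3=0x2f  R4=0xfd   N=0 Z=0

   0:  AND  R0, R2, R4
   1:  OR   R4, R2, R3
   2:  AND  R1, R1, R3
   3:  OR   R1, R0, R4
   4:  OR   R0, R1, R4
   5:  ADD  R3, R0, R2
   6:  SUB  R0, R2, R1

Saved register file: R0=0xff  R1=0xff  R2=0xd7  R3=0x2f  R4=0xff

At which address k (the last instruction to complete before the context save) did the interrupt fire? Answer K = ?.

after  0: R0=0xd5 R1=0x80 R2=0xd7 R3=0x2f R4=0xfd  N=1 Z=0
after  1: R0=0xd5 R1=0x80 R2=0xd7 R3=0x2f R4=0xff  N=1 Z=0
after  2: R0=0xd5 R1=0x00 R2=0xd7 R3=0x2f R4=0xff  N=0 Z=1
after  3: R0=0xd5 R1=0xff R2=0xd7 R3=0x2f R4=0xff  N=1 Z=0
after  4: R0=0xff R1=0xff R2=0xd7 R3=0x2f R4=0xff  N=1 Z=0
-- IRQ taken; context saved, return-PC = 5 --

K = 4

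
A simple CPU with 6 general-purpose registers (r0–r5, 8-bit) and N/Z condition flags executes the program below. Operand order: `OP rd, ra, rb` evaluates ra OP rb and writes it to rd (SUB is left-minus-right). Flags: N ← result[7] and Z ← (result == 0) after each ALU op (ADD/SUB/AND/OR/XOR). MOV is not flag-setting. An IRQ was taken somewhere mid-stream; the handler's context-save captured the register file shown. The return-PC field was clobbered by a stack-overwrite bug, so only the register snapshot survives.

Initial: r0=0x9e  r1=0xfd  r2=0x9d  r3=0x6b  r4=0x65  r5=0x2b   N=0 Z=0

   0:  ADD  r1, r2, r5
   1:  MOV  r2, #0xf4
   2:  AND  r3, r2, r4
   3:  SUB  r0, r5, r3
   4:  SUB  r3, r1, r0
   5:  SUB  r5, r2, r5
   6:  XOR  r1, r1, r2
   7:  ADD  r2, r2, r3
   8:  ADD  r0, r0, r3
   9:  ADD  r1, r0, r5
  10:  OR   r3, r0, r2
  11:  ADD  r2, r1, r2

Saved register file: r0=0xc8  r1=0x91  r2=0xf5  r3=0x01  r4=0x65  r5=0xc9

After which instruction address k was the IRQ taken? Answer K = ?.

after  0: r0=0x9e r1=0xc8 r2=0x9d r3=0x6b r4=0x65 r5=0x2b  N=1 Z=0
after  1: r0=0x9e r1=0xc8 r2=0xf4 r3=0x6b r4=0x65 r5=0x2b  N=1 Z=0
after  2: r0=0x9e r1=0xc8 r2=0xf4 r3=0x64 r4=0x65 r5=0x2b  N=0 Z=0
after  3: r0=0xc7 r1=0xc8 r2=0xf4 r3=0x64 r4=0x65 r5=0x2b  N=1 Z=0
after  4: r0=0xc7 r1=0xc8 r2=0xf4 r3=0x01 r4=0x65 r5=0x2b  N=0 Z=0
after  5: r0=0xc7 r1=0xc8 r2=0xf4 r3=0x01 r4=0x65 r5=0xc9  N=1 Z=0
after  6: r0=0xc7 r1=0x3c r2=0xf4 r3=0x01 r4=0x65 r5=0xc9  N=0 Z=0
after  7: r0=0xc7 r1=0x3c r2=0xf5 r3=0x01 r4=0x65 r5=0xc9  N=1 Z=0
after  8: r0=0xc8 r1=0x3c r2=0xf5 r3=0x01 r4=0x65 r5=0xc9  N=1 Z=0
after  9: r0=0xc8 r1=0x91 r2=0xf5 r3=0x01 r4=0x65 r5=0xc9  N=1 Z=0
-- IRQ taken; context saved, return-PC = 10 --

K = 9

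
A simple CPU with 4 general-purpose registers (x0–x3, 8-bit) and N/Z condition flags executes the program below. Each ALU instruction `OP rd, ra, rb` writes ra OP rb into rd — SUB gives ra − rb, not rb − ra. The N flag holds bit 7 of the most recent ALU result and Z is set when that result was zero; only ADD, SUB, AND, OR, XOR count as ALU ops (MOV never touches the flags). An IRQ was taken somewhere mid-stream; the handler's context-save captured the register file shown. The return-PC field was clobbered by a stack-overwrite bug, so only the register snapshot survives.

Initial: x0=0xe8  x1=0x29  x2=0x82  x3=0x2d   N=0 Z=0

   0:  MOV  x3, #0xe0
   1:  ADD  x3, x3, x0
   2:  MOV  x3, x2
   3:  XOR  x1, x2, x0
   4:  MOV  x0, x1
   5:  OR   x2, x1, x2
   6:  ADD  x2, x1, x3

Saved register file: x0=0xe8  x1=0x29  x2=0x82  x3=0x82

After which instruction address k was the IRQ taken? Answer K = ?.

after  0: x0=0xe8 x1=0x29 x2=0x82 x3=0xe0  N=0 Z=0
after  1: x0=0xe8 x1=0x29 x2=0x82 x3=0xc8  N=1 Z=0
after  2: x0=0xe8 x1=0x29 x2=0x82 x3=0x82  N=1 Z=0
-- IRQ taken; context saved, return-PC = 3 --

K = 2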